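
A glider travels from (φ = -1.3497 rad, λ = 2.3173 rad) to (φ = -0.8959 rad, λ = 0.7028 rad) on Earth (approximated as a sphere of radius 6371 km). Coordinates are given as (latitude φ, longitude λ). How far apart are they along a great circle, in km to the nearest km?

Let φ₁ = -1.3497 rad, φ₂ = -0.8959 rad, and Δλ = -1.6145 rad.
cos c = sin φ₁ sin φ₂ + cos φ₁ cos φ₂ cos Δλ = (-0.9757)(-0.7808) + (0.2193)(0.6248)(-0.0437) = 0.75578,
so c = arccos(0.75578) = 0.71395 rad.
Distance = R·c = 6371 × 0.7140 ≈ 4549 km.

4549 km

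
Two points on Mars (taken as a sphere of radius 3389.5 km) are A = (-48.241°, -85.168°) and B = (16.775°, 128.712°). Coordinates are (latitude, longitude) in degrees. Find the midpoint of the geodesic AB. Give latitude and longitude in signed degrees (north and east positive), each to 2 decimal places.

-39.79°, 171.26°

Central angle δ = 2.4109 rad. Interpolating on the sphere with fraction f = 0.5:
P = [sin((1−f)δ)·A + sin(fδ)·B] / sin δ = 1.3994·A + 1.3994·B in Cartesian coordinates,
giving P = (-0.7594, 0.1168, -0.6400), i.e. latitude -39.79°, longitude 171.26°.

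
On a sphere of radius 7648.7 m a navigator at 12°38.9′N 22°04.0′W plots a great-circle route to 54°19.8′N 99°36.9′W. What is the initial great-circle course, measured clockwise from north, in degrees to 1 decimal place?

323.3°

Δλ = -77.548° = -1.3535 rad.
y = sin Δλ · cos φ₂ = (-0.9765)(0.5831) = -0.5694
x = cos φ₁ sin φ₂ − sin φ₁ cos φ₂ cos Δλ = (0.9757)(0.8124) − (0.2190)(0.5831)(0.2156) = 0.7651
θ = atan2(y, x) = -36.66°; adding 360° gives 323.3°.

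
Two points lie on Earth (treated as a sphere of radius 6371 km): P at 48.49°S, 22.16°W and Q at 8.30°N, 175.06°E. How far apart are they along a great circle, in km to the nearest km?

In radians: φ₁ = -0.8463, φ₂ = 0.1449, Δλ = -162.780° = -2.8410 rad.
Haversine: a = sin²(Δφ/2) + cos φ₁ cos φ₂ sin²(Δλ/2) = 0.2261 + (0.6628)(0.9895)(0.9776) = 0.86726.
Central angle c = 2·arcsin(√a) = 2.39574 rad.
Distance = R·c = 6371 × 2.3957 ≈ 15263 km.

15263 km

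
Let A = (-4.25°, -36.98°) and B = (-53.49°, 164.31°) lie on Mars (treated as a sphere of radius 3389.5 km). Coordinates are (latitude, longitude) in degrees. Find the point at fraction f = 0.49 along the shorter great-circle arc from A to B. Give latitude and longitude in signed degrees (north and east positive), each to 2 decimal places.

Central angle δ = 2.0866 rad. Interpolating on the sphere with fraction f = 0.49:
P = [sin((1−f)δ)·A + sin(fδ)·B] / sin δ = 1.0052·A + 0.9810·B in Cartesian coordinates,
giving P = (0.2388, -0.4452, -0.8630), i.e. latitude -59.66°, longitude -61.78°.

-59.66°, -61.78°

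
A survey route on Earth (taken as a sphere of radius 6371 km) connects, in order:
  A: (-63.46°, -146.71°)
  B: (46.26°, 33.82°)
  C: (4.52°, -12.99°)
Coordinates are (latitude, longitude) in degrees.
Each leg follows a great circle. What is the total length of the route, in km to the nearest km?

24561 km

Leg A→B: central angle 2.8414 rad, distance 18102.2 km.
Leg B→C: central angle 1.0138 rad, distance 6458.7 km.
Total: 18102.2 + 6458.7 ≈ 24561 km.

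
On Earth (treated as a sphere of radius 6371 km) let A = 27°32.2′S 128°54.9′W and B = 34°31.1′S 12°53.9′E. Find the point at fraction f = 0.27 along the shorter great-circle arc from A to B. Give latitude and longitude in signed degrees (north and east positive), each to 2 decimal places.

The central angle between A and B is δ = 1.8884 rad.
With f = 0.27, the slerp weights are sin((1−f)δ)/sin δ = 1.0332 and sin(fδ)/sin δ = 0.5137.
Weighted sum of the unit vectors: (1.0332)·(-0.5570,-0.6899,-0.4623) + (0.5137)·(0.8032,0.1839,-0.5667) = (-0.1629, -0.6184, -0.7688).
Converting back: φ = atan2(z, √(x²+y²)) = -50.25°, λ = atan2(y, x) = -104.76°.

-50.25°, -104.76°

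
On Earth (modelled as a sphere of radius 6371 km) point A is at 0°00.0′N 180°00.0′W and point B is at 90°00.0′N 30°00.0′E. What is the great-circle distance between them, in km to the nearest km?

Let φ₁ = 0.0000 rad, φ₂ = 1.5708 rad, and Δλ = -2.6180 rad.
cos c = sin φ₁ sin φ₂ + cos φ₁ cos φ₂ cos Δλ = (0.0000)(1.0000) + (1.0000)(0.0000)(-0.8660) = 0.00000,
so c = arccos(0.00000) = 1.57080 rad.
Distance = R·c = 6371 × 1.5708 ≈ 10008 km.

10008 km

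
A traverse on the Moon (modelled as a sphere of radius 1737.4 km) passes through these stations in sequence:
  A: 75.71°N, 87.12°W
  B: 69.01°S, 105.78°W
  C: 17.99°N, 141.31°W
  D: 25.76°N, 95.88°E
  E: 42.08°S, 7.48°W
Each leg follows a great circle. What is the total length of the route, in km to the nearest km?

Leg A→B: central angle 2.5339 rad, distance 4402.5 km.
Leg B→C: central angle 1.5819 rad, distance 2748.4 km.
Leg C→D: central angle 1.9070 rad, distance 3313.2 km.
Leg D→E: central angle 2.0328 rad, distance 3531.7 km.
Total: 4402.5 + 2748.4 + 3313.2 + 3531.7 ≈ 13996 km.

13996 km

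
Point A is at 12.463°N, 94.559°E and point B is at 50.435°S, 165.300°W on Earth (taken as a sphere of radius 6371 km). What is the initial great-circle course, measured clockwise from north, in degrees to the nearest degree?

Δλ = 100.141° = 1.7478 rad.
y = sin Δλ · cos φ₂ = (0.9844)(0.6370) = 0.6270
x = cos φ₁ sin φ₂ − sin φ₁ cos φ₂ cos Δλ = (0.9764)(-0.7709) − (0.2158)(0.6370)(-0.1761) = -0.7285
θ = atan2(y, x) = 139.28°, so the bearing is 139°.

139°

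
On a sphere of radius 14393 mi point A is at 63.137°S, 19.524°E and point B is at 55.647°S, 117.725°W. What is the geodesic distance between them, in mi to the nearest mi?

With latitudes φ₁ = -63.137°, φ₂ = -55.647° and longitude difference Δλ = -137.249°:
cos c = sin φ₁ sin φ₂ + cos φ₁ cos φ₂ cos Δλ = (-0.8921)(-0.8256) + (0.4519)(0.5643)(-0.7343) = 0.54925,
so c = arccos(0.54925) = 0.98932 rad.
Distance = R·c = 14393 × 0.9893 ≈ 14239 mi.

14239 mi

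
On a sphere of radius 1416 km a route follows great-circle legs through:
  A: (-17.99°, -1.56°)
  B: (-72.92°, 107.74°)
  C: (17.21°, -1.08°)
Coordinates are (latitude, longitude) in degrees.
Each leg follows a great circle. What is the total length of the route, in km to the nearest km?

Leg A→B: central angle 1.3665 rad, distance 1934.9 km.
Leg B→C: central angle 1.9534 rad, distance 2766.0 km.
Total: 1934.9 + 2766.0 ≈ 4701 km.

4701 km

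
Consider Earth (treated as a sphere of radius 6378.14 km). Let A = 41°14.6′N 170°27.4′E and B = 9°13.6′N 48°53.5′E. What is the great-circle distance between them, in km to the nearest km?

In radians: φ₁ = 0.7198, φ₂ = 0.1610, Δλ = -121.565° = -2.1217 rad.
cos c = sin φ₁ sin φ₂ + cos φ₁ cos φ₂ cos Δλ = (0.6593)(0.1603) + (0.7519)(0.9871)(-0.5235) = -0.28280,
so c = arccos(-0.28280) = 1.85751 rad.
Distance = R·c = 6378.14 × 1.8575 ≈ 11847 km.

11847 km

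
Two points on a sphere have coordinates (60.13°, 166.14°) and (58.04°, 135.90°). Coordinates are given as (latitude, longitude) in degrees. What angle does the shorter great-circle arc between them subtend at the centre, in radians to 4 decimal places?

0.2712 rad

Let φ₁ = 1.0495 rad, φ₂ = 1.0130 rad, and Δλ = -0.5278 rad.
Haversine: a = sin²(Δφ/2) + cos φ₁ cos φ₂ sin²(Δλ/2) = 0.0003 + (0.4980)(0.5293)(0.0680) = 0.01827.
Central angle c = 2·arcsin(√a) = 0.27116 rad.
So the angular separation is 0.2712 rad.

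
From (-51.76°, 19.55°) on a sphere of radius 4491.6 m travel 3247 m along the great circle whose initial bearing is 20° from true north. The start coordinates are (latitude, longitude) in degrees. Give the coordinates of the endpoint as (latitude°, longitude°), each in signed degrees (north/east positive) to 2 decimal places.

Angular distance δ = d/R = 3247/4491.6 = 0.72290 rad; initial bearing θ = 0.3491 rad.
sin φ₂ = sin φ₁ cos δ + cos φ₁ sin δ cos θ = (-0.7854)(0.7499) + (0.6190)(0.6616)(0.9397) = -0.2042, so φ₂ = -11.78°.
Δλ = atan2(sin θ sin δ cos φ₁, cos δ − sin φ₁ sin φ₂) = atan2(0.1401, 0.5895) = 13.364°.
λ₂ = 19.550° + 13.364° = 32.91°.

-11.78°, 32.91°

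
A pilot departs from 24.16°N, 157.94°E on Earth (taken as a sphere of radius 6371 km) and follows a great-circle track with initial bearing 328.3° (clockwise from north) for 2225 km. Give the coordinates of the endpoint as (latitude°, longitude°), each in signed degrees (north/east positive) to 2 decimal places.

Angular distance δ = d/R = 2225/6371 = 0.34924 rad; initial bearing θ = 5.7299 rad.
sin φ₂ = sin φ₁ cos δ + cos φ₁ sin δ cos θ = (0.4093)(0.9396) + (0.9124)(0.3422)(0.8508) = 0.6502, so φ₂ = 40.56°.
Δλ = atan2(sin θ sin δ cos φ₁, cos δ − sin φ₁ sin φ₂) = atan2(-0.1641, 0.6735) = -13.690°.
λ₂ = 157.940° − 13.690° = 144.25°.

40.56°, 144.25°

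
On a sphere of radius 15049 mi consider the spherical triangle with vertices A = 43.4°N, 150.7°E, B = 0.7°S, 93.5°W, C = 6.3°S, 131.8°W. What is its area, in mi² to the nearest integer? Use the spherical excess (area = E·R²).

138769602 mi²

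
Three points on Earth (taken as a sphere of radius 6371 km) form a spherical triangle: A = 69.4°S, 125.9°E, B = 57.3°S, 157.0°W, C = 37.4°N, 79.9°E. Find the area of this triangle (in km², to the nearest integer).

30471557 km²

Side lengths (central angles): a = 2.4121, b = 1.9545, c = 0.5914 rad; semiperimeter s = 2.4790.
By l'Huilier's theorem, tan(E/4) = √[tan(s/2) tan((s−a)/2) tan((s−b)/2) tan((s−c)/2)], giving spherical excess E = 0.7507 rad.
Area = E·R² = 0.7507 × (6371)² ≈ 30471557 km².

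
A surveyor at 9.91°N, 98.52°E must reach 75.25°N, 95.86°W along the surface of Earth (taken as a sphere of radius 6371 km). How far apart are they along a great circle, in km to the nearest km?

10496 km

In radians: φ₁ = 0.1730, φ₂ = 1.3134, Δλ = 165.620° = 2.8906 rad.
cos c = sin φ₁ sin φ₂ + cos φ₁ cos φ₂ cos Δλ = (0.1721)(0.9670) + (0.9851)(0.2546)(-0.9687) = -0.07652,
so c = arccos(-0.07652) = 1.64739 rad.
Distance = R·c = 6371 × 1.6474 ≈ 10496 km.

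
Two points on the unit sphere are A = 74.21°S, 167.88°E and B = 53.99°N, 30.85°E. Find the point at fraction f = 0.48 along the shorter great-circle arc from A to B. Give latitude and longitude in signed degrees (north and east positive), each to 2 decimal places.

-22.56°, 57.22°

Central angle δ = 2.6802 rad. Interpolating on the sphere with fraction f = 0.48:
P = [sin((1−f)δ)·A + sin(fδ)·B] / sin δ = 2.2113·A + 2.1562·B in Cartesian coordinates,
giving P = (0.5000, 0.7764, -0.3836), i.e. latitude -22.56°, longitude 57.22°.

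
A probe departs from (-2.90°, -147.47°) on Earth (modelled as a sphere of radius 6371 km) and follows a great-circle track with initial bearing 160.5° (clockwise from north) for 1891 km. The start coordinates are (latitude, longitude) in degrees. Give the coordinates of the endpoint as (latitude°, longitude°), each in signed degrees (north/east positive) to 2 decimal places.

-18.89°, -141.55°

Angular distance δ = d/R = 1891/6371 = 0.29681 rad; initial bearing θ = 2.8013 rad.
sin φ₂ = sin φ₁ cos δ + cos φ₁ sin δ cos θ = (-0.0506)(0.9563) + (0.9987)(0.2925)(-0.9426) = -0.3237, so φ₂ = -18.89°.
Δλ = atan2(sin θ sin δ cos φ₁, cos δ − sin φ₁ sin φ₂) = atan2(0.0975, 0.9399) = 5.923°.
λ₂ = -147.470° + 5.923° = -141.55°.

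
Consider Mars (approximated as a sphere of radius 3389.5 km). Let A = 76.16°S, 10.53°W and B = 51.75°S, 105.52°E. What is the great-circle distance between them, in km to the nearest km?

2708 km

Let φ₁ = -1.3292 rad, φ₂ = -0.9032 rad, and Δλ = 2.0255 rad.
Haversine: a = sin²(Δφ/2) + cos φ₁ cos φ₂ sin²(Δλ/2) = 0.0447 + (0.2392)(0.6191)(0.7196) = 0.15126.
Central angle c = 2·arcsin(√a) = 0.79892 rad.
Distance = R·c = 3389.5 × 0.7989 ≈ 2708 km.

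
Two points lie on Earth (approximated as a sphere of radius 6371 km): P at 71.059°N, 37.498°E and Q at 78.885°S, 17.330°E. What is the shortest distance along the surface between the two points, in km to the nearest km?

16722 km

Let φ₁ = 1.2402 rad, φ₂ = -1.3768 rad, and Δλ = -0.3520 rad.
cos c = sin φ₁ sin φ₂ + cos φ₁ cos φ₂ cos Δλ = (0.9459)(-0.9812) + (0.3246)(0.1928)(0.9387) = -0.86937,
so c = arccos(-0.86937) = 2.62473 rad.
Distance = R·c = 6371 × 2.6247 ≈ 16722 km.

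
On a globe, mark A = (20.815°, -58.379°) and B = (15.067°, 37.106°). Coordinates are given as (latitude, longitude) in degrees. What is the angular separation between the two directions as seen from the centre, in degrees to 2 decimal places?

In radians: φ₁ = 0.3633, φ₂ = 0.2630, Δλ = 95.485° = 1.6665 rad.
Haversine: a = sin²(Δφ/2) + cos φ₁ cos φ₂ sin²(Δλ/2) = 0.0025 + (0.9347)(0.9656)(0.5478) = 0.49695.
Central angle c = 2·arcsin(√a) = 1.56470 rad.
So the angular separation is 89.65°.

89.65°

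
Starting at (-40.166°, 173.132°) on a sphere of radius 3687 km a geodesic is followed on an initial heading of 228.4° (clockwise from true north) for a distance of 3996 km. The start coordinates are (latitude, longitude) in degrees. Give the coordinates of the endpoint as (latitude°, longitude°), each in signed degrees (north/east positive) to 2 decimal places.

Angular distance δ = d/R = 3996/3687 = 1.08381 rad; initial bearing θ = 3.9863 rad.
sin φ₂ = sin φ₁ cos δ + cos φ₁ sin δ cos θ = (-0.6450)(0.4680) + (0.7642)(0.8837)(-0.6639) = -0.7502, so φ₂ = -48.61°.
Δλ = atan2(sin θ sin δ cos φ₁, cos δ − sin φ₁ sin φ₂) = atan2(-0.5050, -0.0159) = -91.806°.
λ₂ = 173.132° − 91.806° = 81.33°.

-48.61°, 81.33°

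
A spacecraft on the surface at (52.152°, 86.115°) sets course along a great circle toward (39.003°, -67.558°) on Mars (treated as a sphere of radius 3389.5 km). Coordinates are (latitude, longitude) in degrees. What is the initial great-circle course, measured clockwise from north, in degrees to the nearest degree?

Δλ = -153.673° = -2.6821 rad.
y = sin Δλ · cos φ₂ = (-0.4435)(0.7771) = -0.3446
x = cos φ₁ sin φ₂ − sin φ₁ cos φ₂ cos Δλ = (0.6136)(0.6294) − (0.7896)(0.7771)(-0.8963) = 0.9361
θ = atan2(y, x) = -20.21°; adding 360° gives 340°.

340°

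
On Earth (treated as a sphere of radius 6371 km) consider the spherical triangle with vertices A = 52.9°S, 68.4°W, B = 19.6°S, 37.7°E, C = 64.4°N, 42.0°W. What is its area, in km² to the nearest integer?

92273936 km²

Side lengths (central angles): a = 1.8026, b = 2.0781, c = 1.4606 rad; semiperimeter s = 2.6707.
By l'Huilier's theorem, tan(E/4) = √[tan(s/2) tan((s−a)/2) tan((s−b)/2) tan((s−c)/2)], giving spherical excess E = 2.2733 rad.
Area = E·R² = 2.2733 × (6371)² ≈ 92273936 km².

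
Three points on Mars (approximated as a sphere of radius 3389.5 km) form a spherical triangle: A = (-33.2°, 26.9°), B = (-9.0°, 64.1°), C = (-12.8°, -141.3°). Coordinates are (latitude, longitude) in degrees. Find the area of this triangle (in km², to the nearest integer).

Side lengths (central angles): a = 2.5596, b = 2.3150, c = 0.7318 rad; semiperimeter s = 2.8032.
By l'Huilier's theorem, tan(E/4) = √[tan(s/2) tan((s−a)/2) tan((s−b)/2) tan((s−c)/2)], giving spherical excess E = 2.0075 rad.
Area = E·R² = 2.0075 × (3389.5)² ≈ 23064152 km².

23064152 km²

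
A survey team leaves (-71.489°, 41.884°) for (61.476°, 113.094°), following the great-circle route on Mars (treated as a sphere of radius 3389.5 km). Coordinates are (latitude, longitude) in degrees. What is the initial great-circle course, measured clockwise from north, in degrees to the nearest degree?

Δλ = 71.210° = 1.2428 rad.
y = sin Δλ · cos φ₂ = (0.9467)(0.4775) = 0.4521
x = cos φ₁ sin φ₂ − sin φ₁ cos φ₂ cos Δλ = (0.3175)(0.8786) − (-0.9483)(0.4775)(0.3221) = 0.4248
θ = atan2(y, x) = 46.78°, so the bearing is 47°.

47°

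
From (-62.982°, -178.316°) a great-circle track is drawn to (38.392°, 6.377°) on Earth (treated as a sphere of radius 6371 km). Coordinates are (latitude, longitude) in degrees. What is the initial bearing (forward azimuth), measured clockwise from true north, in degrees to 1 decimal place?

188.8°

With φ₁ = -1.0992, φ₂ = 0.6701, Δλ = -3.0597 rad, the forward-azimuth formula gives
θ = atan2( sin Δλ cos φ₂ , cos φ₁ sin φ₂ − sin φ₁ cos φ₂ cos Δλ ) = atan2(-0.0641, -0.4138) = -171.19°.
Adding 360° brings this into [0°, 360°): 188.8°.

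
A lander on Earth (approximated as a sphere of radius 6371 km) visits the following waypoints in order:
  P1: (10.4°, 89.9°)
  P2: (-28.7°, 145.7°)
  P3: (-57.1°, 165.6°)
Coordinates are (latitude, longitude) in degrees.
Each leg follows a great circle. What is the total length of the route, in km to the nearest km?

Leg P1→P2: central angle 1.1612 rad, distance 7398.0 km.
Leg P2→P3: central angle 0.5525 rad, distance 3520.2 km.
Total: 7398.0 + 3520.2 ≈ 10918 km.

10918 km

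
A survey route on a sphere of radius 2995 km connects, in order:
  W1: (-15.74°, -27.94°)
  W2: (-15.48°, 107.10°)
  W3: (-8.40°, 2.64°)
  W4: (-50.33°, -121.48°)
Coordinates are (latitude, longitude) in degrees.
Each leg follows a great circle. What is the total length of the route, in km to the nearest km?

17313 km

Leg W1→W2: central angle 2.1944 rad, distance 6572.2 km.
Leg W2→W3: central angle 1.7712 rad, distance 5304.8 km.
Leg W3→W4: central angle 1.8150 rad, distance 5435.9 km.
Total: 6572.2 + 5304.8 + 5435.9 ≈ 17313 km.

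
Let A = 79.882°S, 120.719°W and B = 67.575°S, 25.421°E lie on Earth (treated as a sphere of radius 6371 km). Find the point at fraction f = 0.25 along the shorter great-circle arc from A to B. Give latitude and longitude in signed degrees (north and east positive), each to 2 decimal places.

-85.64°, -73.58°

The central angle between A and B is δ = 0.5465 rad.
With f = 0.25, the slerp weights are sin((1−f)δ)/sin δ = 0.7668 and sin(fδ)/sin δ = 0.2621.
Weighted sum of the unit vectors: (0.7668)·(-0.0897,-0.1510,-0.9844) + (0.2621)·(0.3445,0.1638,-0.9244) = (0.0215, -0.0729, -0.9971).
Converting back: φ = atan2(z, √(x²+y²)) = -85.64°, λ = atan2(y, x) = -73.58°.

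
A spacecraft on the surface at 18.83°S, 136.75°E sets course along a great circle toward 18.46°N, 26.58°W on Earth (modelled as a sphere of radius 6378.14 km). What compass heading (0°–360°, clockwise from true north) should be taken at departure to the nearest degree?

With φ₁ = -0.3286, φ₂ = 0.3222, Δλ = -2.8506 rad, the forward-azimuth formula gives
θ = atan2( sin Δλ cos φ₂ , cos φ₁ sin φ₂ − sin φ₁ cos φ₂ cos Δλ ) = atan2(-0.2721, 0.0064) = -88.65°.
Adding 360° brings this into [0°, 360°): 271°.

271°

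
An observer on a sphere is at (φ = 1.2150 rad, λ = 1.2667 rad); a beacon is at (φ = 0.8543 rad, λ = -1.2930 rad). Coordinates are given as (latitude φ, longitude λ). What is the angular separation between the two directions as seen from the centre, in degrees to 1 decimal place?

With latitudes φ₁ = 69.614°, φ₂ = 48.948° and longitude difference Δλ = -146.660°:
Haversine: a = sin²(Δφ/2) + cos φ₁ cos φ₂ sin²(Δλ/2) = 0.0322 + (0.3483)(0.6567)(0.9177) = 0.24212.
Central angle c = 2·arcsin(√a) = 1.02890 rad.
So the angular separation is 59.0°.

59.0°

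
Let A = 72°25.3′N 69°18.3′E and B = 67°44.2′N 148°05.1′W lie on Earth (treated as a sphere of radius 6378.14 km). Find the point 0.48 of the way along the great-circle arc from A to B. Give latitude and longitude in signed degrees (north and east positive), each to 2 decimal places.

83.25°, 153.05°

The central angle between A and B is δ = 0.6578 rad.
With f = 0.48, the slerp weights are sin((1−f)δ)/sin δ = 0.5486 and sin(fδ)/sin δ = 0.5079.
Weighted sum of the unit vectors: (0.5486)·(0.1067,0.2825,0.9533) + (0.5079)·(-0.3216,-0.2003,0.9255) = (-0.1048, 0.0533, 0.9931).
Converting back: φ = atan2(z, √(x²+y²)) = 83.25°, λ = atan2(y, x) = 153.05°.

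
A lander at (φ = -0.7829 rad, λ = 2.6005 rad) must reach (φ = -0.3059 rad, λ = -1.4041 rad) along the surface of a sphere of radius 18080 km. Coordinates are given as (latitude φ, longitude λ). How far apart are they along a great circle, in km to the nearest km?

With latitudes φ₁ = -44.857°, φ₂ = -17.527° and longitude difference Δλ = 130.553°:
cos c = sin φ₁ sin φ₂ + cos φ₁ cos φ₂ cos Δλ = (-0.7053)(-0.3012) + (0.7089)(0.9536)(-0.6502) = -0.22707,
so c = arccos(-0.22707) = 1.79986 rad.
Distance = R·c = 18080 × 1.7999 ≈ 32541 km.

32541 km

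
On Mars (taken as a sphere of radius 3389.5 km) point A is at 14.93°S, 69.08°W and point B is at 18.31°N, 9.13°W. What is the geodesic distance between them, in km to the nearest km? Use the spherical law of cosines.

In radians: φ₁ = -0.2606, φ₂ = 0.3196, Δλ = 59.950° = 1.0463 rad.
cos c = sin φ₁ sin φ₂ + cos φ₁ cos φ₂ cos Δλ = (-0.2576)(0.3142) + (0.9662)(0.9494)(0.5008) = 0.37841,
so c = arccos(0.37841) = 1.18271 rad.
Distance = R·c = 3389.5 × 1.1827 ≈ 4009 km.

4009 km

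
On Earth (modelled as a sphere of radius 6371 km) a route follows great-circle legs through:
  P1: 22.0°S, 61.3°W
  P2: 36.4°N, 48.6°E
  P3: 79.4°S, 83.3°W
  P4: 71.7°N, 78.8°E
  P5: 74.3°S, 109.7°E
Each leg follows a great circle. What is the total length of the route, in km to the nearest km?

63370 km

Leg P1→P2: central angle 2.0673 rad, distance 13170.5 km.
Leg P2→P3: central angle 2.3215 rad, distance 14790.4 km.
Leg P3→P4: central angle 2.9877 rad, distance 19034.9 km.
Leg P4→P5: central angle 2.5701 rad, distance 16374.1 km.
Total: 13170.5 + 14790.4 + 19034.9 + 16374.1 ≈ 63370 km.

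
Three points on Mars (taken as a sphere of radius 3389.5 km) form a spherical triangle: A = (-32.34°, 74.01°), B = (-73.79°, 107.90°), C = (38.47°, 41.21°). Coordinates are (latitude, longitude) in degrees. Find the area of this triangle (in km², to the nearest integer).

Side lengths (central angles): a = 2.1070, b = 1.3457, c = 0.7821 rad; semiperimeter s = 2.1174.
By l'Huilier's theorem, tan(E/4) = √[tan(s/2) tan((s−a)/2) tan((s−b)/2) tan((s−c)/2)], giving spherical excess E = 0.2170 rad.
Area = E·R² = 0.2170 × (3389.5)² ≈ 2493429 km².

2493429 km²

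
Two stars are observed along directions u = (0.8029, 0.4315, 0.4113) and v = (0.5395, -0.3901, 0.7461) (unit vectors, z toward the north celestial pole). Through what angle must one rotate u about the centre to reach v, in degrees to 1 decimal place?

u·v = 0.5717; |u| = 1.0000, |v| = 1.0000.
cos θ = (u·v)/(|u||v|) = 0.5717, so θ = 55.1°.

55.1°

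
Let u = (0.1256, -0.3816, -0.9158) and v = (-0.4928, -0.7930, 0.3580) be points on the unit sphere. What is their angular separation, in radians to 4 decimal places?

1.6581 rad

u·v = -0.0871; |u| = 1.0000, |v| = 0.9999.
cos θ = (u·v)/(|u||v|) = -0.0871, so θ = 1.6581 rad.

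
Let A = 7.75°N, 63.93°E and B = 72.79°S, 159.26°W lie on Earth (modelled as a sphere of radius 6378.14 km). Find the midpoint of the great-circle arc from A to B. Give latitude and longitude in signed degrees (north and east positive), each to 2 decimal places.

The central angle between A and B is δ = 1.9204 rad.
With f = 0.5, the slerp weights are sin((1−f)δ)/sin δ = 0.8721 and sin(fδ)/sin δ = 0.8721.
Weighted sum of the unit vectors: (0.8721)·(0.4355,0.8901,0.1349) + (0.8721)·(-0.2767,-0.1048,-0.9552) = (0.1384, 0.6848, -0.7154).
Converting back: φ = atan2(z, √(x²+y²)) = -45.68°, λ = atan2(y, x) = 78.57°.

-45.68°, 78.57°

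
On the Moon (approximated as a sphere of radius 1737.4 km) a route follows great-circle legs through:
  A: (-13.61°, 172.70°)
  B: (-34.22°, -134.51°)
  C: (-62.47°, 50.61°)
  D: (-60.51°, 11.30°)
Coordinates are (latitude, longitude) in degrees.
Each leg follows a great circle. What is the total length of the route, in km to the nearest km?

Leg A→B: central angle 0.9042 rad, distance 1570.9 km.
Leg B→C: central angle 1.4525 rad, distance 2523.6 km.
Leg C→D: central angle 0.3241 rad, distance 563.1 km.
Total: 1570.9 + 2523.6 + 563.1 ≈ 4658 km.

4658 km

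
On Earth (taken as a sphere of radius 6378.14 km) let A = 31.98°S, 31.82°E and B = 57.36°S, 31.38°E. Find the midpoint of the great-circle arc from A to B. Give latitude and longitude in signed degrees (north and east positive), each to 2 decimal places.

Central angle δ = 0.4430 rad. Interpolating on the sphere with fraction f = 0.5:
P = [sin((1−f)δ)·A + sin(fδ)·B] / sin δ = 0.5125·A + 0.5125·B in Cartesian coordinates,
giving P = (0.6054, 0.3732, -0.7030), i.e. latitude -44.67°, longitude 31.65°.

-44.67°, 31.65°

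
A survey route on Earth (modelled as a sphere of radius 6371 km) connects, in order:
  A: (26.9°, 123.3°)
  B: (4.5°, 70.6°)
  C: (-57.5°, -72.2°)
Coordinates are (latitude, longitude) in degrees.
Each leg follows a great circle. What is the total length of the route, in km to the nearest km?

19401 km

Leg A→B: central angle 0.9591 rad, distance 6110.5 km.
Leg B→C: central angle 2.0861 rad, distance 13290.8 km.
Total: 6110.5 + 13290.8 ≈ 19401 km.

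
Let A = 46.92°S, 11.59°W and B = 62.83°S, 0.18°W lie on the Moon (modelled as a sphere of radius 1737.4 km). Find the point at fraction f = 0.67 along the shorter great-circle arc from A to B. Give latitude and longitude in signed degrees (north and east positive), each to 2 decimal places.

Central angle δ = 0.2993 rad. Interpolating on the sphere with fraction f = 0.67:
P = [sin((1−f)δ)·A + sin(fδ)·B] / sin δ = 0.3344·A + 0.6756·B in Cartesian coordinates,
giving P = (0.5323, -0.0469, -0.8453), i.e. latitude -57.70°, longitude -5.03°.

-57.70°, -5.03°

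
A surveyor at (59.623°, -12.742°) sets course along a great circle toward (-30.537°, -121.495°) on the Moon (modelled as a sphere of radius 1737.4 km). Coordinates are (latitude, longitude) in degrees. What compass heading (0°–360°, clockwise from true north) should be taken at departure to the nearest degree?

With φ₁ = 1.0406, φ₂ = -0.5330, Δλ = -1.8981 rad, the forward-azimuth formula gives
θ = atan2( sin Δλ cos φ₂ , cos φ₁ sin φ₂ − sin φ₁ cos φ₂ cos Δλ ) = atan2(-0.8156, -0.0181) = -91.27°.
Adding 360° brings this into [0°, 360°): 269°.

269°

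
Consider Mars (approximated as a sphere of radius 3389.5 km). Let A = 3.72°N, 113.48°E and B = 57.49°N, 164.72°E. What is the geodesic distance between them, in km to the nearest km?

3965 km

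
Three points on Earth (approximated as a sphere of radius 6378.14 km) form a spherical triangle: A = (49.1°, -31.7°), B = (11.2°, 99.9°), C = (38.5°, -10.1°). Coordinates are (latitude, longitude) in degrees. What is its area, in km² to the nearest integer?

14918404 km²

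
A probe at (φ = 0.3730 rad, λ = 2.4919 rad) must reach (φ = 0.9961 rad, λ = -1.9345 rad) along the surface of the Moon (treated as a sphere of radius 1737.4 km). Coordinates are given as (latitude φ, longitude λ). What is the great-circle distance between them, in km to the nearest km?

With latitudes φ₁ = 21.371°, φ₂ = 57.072° and longitude difference Δλ = 106.386°:
cos c = sin φ₁ sin φ₂ + cos φ₁ cos φ₂ cos Δλ = (0.3644)(0.8394) + (0.9312)(0.5436)(-0.2821) = 0.16307,
so c = arccos(0.16307) = 1.40700 rad.
Distance = R·c = 1737.4 × 1.4070 ≈ 2445 km.

2445 km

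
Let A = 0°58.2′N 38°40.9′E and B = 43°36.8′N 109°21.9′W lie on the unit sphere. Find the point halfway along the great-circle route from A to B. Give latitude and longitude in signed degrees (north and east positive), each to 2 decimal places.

The central angle between A and B is δ = 2.2175 rad.
With f = 0.5, the slerp weights are sin((1−f)δ)/sin δ = 1.1216 and sin(fδ)/sin δ = 1.1216.
Weighted sum of the unit vectors: (1.1216)·(0.7805,0.6249,0.0169) + (1.1216)·(-0.2401,-0.6831,0.6898) = (0.6062, -0.0652, 0.7927).
Converting back: φ = atan2(z, √(x²+y²)) = 52.43°, λ = atan2(y, x) = -6.14°.

52.43°, -6.14°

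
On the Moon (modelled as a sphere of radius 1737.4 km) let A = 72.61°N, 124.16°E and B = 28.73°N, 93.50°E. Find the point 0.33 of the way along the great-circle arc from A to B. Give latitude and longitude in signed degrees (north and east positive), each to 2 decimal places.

Central angle δ = 0.8173 rad. Interpolating on the sphere with fraction f = 0.33:
P = [sin((1−f)δ)·A + sin(fδ)·B] / sin δ = 0.7139·A + 0.3654·B in Cartesian coordinates,
giving P = (-0.1394, 0.4963, 0.8569), i.e. latitude 58.97°, longitude 105.68°.

58.97°, 105.68°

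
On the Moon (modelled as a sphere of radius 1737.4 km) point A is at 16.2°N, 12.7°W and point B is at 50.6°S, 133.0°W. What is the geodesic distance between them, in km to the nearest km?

With latitudes φ₁ = 16.200°, φ₂ = -50.600° and longitude difference Δλ = -120.300°:
cos c = sin φ₁ sin φ₂ + cos φ₁ cos φ₂ cos Δλ = (0.2790)(-0.7727) + (0.9603)(0.6347)(-0.5045) = -0.52311,
so c = arccos(-0.52311) = 2.12129 rad.
Distance = R·c = 1737.4 × 2.1213 ≈ 3686 km.

3686 km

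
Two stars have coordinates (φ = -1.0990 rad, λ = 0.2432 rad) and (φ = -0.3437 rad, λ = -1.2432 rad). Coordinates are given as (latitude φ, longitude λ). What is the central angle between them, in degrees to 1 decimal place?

70.4°

In radians: φ₁ = -1.0990, φ₂ = -0.3437, Δλ = -85.164° = -1.4864 rad.
Haversine: a = sin²(Δφ/2) + cos φ₁ cos φ₂ sin²(Δλ/2) = 0.1360 + (0.4545)(0.9415)(0.4579) = 0.33188.
Central angle c = 2·arcsin(√a) = 1.22788 rad.
So the angular separation is 70.4°.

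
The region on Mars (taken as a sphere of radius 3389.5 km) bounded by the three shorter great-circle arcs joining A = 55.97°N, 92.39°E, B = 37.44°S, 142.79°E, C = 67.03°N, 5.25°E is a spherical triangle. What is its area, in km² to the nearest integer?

Side lengths (central angles): a = 2.4789, b = 0.6858, c = 1.7932 rad; semiperimeter s = 2.4789.
By l'Huilier's theorem, tan(E/4) = √[tan(s/2) tan((s−a)/2) tan((s−b)/2) tan((s−c)/2)], giving spherical excess E = 0.0242 rad.
Area = E·R² = 0.0242 × (3389.5)² ≈ 278308 km².

278308 km²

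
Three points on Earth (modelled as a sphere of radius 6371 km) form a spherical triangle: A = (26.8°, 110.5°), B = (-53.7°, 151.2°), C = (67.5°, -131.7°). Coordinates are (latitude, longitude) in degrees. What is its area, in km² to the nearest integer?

67675933 km²

Side lengths (central angles): a = 2.3378, b = 1.3106, c = 1.5335 rad; semiperimeter s = 2.5910.
By l'Huilier's theorem, tan(E/4) = √[tan(s/2) tan((s−a)/2) tan((s−b)/2) tan((s−c)/2)], giving spherical excess E = 1.6673 rad.
Area = E·R² = 1.6673 × (6371)² ≈ 67675933 km².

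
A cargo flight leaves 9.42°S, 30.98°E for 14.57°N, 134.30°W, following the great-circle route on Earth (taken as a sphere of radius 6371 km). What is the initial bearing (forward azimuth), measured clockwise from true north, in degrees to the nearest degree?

291°

Δλ = -165.280° = -2.8847 rad.
y = sin Δλ · cos φ₂ = (-0.2541)(0.9678) = -0.2459
x = cos φ₁ sin φ₂ − sin φ₁ cos φ₂ cos Δλ = (0.9865)(0.2516) − (-0.1637)(0.9678)(-0.9672) = 0.0950
θ = atan2(y, x) = -68.89°; adding 360° gives 291°.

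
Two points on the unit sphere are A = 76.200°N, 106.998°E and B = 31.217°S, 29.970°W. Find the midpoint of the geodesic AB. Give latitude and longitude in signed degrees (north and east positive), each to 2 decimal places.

Central angle δ = 2.2816 rad. Interpolating on the sphere with fraction f = 0.5:
P = [sin((1−f)δ)·A + sin(fδ)·B] / sin δ = 1.1994·A + 1.1994·B in Cartesian coordinates,
giving P = (0.8050, -0.2388, 0.5432), i.e. latitude 32.90°, longitude -16.52°.

32.90°, -16.52°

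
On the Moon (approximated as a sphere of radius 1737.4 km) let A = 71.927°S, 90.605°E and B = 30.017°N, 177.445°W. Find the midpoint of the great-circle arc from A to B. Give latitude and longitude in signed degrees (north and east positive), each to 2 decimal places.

Central angle δ = 2.0768 rad. Interpolating on the sphere with fraction f = 0.5:
P = [sin((1−f)δ)·A + sin(fδ)·B] / sin δ = 0.9851·A + 0.9851·B in Cartesian coordinates,
giving P = (-0.8553, 0.2676, -0.4437), i.e. latitude -26.34°, longitude 162.63°.

-26.34°, 162.63°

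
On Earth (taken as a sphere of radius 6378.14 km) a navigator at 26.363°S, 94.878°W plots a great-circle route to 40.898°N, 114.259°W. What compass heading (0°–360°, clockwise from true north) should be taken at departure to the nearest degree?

Δλ = -19.381° = -0.3383 rad.
y = sin Δλ · cos φ₂ = (-0.3318)(0.7559) = -0.2508
x = cos φ₁ sin φ₂ − sin φ₁ cos φ₂ cos Δλ = (0.8960)(0.6547) − (-0.4441)(0.7559)(0.9433) = 0.9033
θ = atan2(y, x) = -15.52°; adding 360° gives 344°.

344°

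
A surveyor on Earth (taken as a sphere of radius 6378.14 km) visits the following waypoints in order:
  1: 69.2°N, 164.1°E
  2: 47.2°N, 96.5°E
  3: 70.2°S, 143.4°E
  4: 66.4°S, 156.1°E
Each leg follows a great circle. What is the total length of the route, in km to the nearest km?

18609 km

Leg 1→2: central angle 0.6796 rad, distance 4334.3 km.
Leg 2→3: central angle 2.1331 rad, distance 13604.9 km.
Leg 3→4: central angle 0.1051 rad, distance 670.2 km.
Total: 4334.3 + 13604.9 + 670.2 ≈ 18609 km.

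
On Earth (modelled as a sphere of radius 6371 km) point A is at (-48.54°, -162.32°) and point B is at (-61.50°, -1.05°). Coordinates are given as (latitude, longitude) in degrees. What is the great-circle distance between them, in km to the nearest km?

With latitudes φ₁ = -48.540°, φ₂ = -61.500° and longitude difference Δλ = 161.270°:
cos c = sin φ₁ sin φ₂ + cos φ₁ cos φ₂ cos Δλ = (-0.7494)(-0.8788) + (0.6621)(0.4772)(-0.9470) = 0.35941,
so c = arccos(0.35941) = 1.20316 rad.
Distance = R·c = 6371 × 1.2032 ≈ 7665 km.

7665 km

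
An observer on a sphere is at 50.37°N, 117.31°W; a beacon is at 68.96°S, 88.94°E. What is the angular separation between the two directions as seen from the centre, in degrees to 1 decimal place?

157.5°

In radians: φ₁ = 0.8791, φ₂ = -1.2036, Δλ = -153.750° = -2.6834 rad.
cos c = sin φ₁ sin φ₂ + cos φ₁ cos φ₂ cos Δλ = (0.7702)(-0.9333) + (0.6378)(0.3590)(-0.8969) = -0.92421,
so c = arccos(-0.92421) = 2.74975 rad.
So the angular separation is 157.5°.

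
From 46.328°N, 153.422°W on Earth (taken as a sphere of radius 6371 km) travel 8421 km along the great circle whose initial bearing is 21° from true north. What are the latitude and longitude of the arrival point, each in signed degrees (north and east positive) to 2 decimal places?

53.42°, -9.07°

Angular distance δ = d/R = 8421/6371 = 1.32177 rad; initial bearing θ = 0.3665 rad.
sin φ₂ = sin φ₁ cos δ + cos φ₁ sin δ cos θ = (0.7233)(0.2465) + (0.6905)(0.9692)(0.9336) = 0.8030, so φ₂ = 53.42°.
Δλ = atan2(sin θ sin δ cos φ₁, cos δ − sin φ₁ sin φ₂) = atan2(0.2398, -0.3344) = 144.351°.
λ₂ = -153.422° + 144.351° = -9.07°.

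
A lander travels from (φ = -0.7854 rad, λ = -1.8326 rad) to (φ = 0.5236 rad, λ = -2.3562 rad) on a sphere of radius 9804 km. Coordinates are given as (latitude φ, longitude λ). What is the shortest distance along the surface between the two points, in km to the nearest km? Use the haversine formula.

13658 km

With latitudes φ₁ = -45.000°, φ₂ = 30.000° and longitude difference Δλ = -30.000°:
Haversine: a = sin²(Δφ/2) + cos φ₁ cos φ₂ sin²(Δλ/2) = 0.3706 + (0.7071)(0.8660)(0.0670) = 0.41161.
Central angle c = 2·arcsin(√a) = 1.39309 rad.
Distance = R·c = 9804 × 1.3931 ≈ 13658 km.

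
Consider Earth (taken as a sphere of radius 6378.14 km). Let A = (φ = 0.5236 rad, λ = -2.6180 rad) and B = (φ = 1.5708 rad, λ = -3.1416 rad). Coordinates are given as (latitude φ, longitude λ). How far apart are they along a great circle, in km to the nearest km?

In radians: φ₁ = 0.5236, φ₂ = 1.5708, Δλ = -30.000° = -0.5236 rad.
Haversine: a = sin²(Δφ/2) + cos φ₁ cos φ₂ sin²(Δλ/2) = 0.2500 + (0.8660)(-0.0000)(0.0670) = 0.25000.
Central angle c = 2·arcsin(√a) = 1.04720 rad.
Distance = R·c = 6378.14 × 1.0472 ≈ 6679 km.

6679 km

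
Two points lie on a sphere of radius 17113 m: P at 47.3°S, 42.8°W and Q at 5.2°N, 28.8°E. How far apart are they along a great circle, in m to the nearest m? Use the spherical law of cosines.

24364 m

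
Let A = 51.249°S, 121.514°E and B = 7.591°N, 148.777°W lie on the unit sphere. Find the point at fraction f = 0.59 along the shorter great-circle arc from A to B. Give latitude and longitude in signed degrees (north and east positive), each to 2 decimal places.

-22.66°, -174.33°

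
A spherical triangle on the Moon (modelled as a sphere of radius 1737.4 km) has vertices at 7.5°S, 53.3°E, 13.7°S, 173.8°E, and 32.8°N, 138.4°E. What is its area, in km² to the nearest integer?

3503425 km²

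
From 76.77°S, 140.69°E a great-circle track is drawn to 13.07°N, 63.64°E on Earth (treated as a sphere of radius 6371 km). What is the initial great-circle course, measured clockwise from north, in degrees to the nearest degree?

With φ₁ = -1.3399, φ₂ = 0.2281, Δλ = -1.3448 rad, the forward-azimuth formula gives
θ = atan2( sin Δλ cos φ₂ , cos φ₁ sin φ₂ − sin φ₁ cos φ₂ cos Δλ ) = atan2(-0.9493, 0.2643) = -74.44°.
Adding 360° brings this into [0°, 360°): 286°.

286°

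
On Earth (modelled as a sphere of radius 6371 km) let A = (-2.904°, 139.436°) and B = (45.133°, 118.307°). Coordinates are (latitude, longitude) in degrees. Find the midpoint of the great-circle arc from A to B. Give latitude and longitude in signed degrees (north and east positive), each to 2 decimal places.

The central angle between A and B is δ = 0.9004 rad.
With f = 0.5, the slerp weights are sin((1−f)δ)/sin δ = 0.5553 and sin(fδ)/sin δ = 0.5553.
Weighted sum of the unit vectors: (0.5553)·(-0.7587,0.6495,-0.0507) + (0.5553)·(-0.3345,0.6211,0.7087) = (-0.6071, 0.7056, 0.3655).
Converting back: φ = atan2(z, √(x²+y²)) = 21.44°, λ = atan2(y, x) = 130.71°.

21.44°, 130.71°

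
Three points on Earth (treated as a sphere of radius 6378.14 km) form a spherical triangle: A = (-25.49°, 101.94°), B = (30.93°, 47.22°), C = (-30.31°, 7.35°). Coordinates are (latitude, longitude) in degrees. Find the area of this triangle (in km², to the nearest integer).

40658685 km²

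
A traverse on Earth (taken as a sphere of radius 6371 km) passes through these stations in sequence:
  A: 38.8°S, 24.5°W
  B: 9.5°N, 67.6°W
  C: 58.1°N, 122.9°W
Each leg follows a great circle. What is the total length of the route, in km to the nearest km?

14105 km

Leg A→B: central angle 1.0953 rad, distance 6977.9 km.
Leg B→C: central angle 1.1187 rad, distance 7127.4 km.
Total: 6977.9 + 7127.4 ≈ 14105 km.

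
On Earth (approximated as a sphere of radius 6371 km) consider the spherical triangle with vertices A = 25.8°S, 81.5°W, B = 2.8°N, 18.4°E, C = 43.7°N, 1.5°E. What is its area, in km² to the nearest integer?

38034262 km²

Side lengths (central angles): a = 0.7602, b = 1.7940, c = 1.7476 rad; semiperimeter s = 2.1509.
By l'Huilier's theorem, tan(E/4) = √[tan(s/2) tan((s−a)/2) tan((s−b)/2) tan((s−c)/2)], giving spherical excess E = 0.9370 rad.
Area = E·R² = 0.9370 × (6371)² ≈ 38034262 km².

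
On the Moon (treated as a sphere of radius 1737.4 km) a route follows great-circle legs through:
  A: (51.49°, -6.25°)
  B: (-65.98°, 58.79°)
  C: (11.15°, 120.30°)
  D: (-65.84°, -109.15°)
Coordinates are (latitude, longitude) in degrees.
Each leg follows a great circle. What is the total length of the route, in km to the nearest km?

Leg A→B: central angle 2.2241 rad, distance 3864.1 km.
Leg B→C: central angle 1.5569 rad, distance 2705.0 km.
Leg C→D: central angle 2.0236 rad, distance 3515.8 km.
Total: 3864.1 + 2705.0 + 3515.8 ≈ 10085 km.

10085 km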